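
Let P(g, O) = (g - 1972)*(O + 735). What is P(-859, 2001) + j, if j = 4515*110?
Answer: -7248966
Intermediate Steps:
j = 496650
P(g, O) = (-1972 + g)*(735 + O)
P(-859, 2001) + j = (-1449420 - 1972*2001 + 735*(-859) + 2001*(-859)) + 496650 = (-1449420 - 3945972 - 631365 - 1718859) + 496650 = -7745616 + 496650 = -7248966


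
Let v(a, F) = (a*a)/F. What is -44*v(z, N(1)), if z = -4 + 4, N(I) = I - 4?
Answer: 0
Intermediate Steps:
N(I) = -4 + I
z = 0
v(a, F) = a²/F
-44*v(z, N(1)) = -44*0²/(-4 + 1) = -44*0/(-3) = -(-44)*0/3 = -44*0 = 0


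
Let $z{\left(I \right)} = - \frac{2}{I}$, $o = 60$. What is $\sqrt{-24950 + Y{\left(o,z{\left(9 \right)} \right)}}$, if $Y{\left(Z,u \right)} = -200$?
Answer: $5 i \sqrt{1006} \approx 158.59 i$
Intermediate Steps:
$\sqrt{-24950 + Y{\left(o,z{\left(9 \right)} \right)}} = \sqrt{-24950 - 200} = \sqrt{-25150} = 5 i \sqrt{1006}$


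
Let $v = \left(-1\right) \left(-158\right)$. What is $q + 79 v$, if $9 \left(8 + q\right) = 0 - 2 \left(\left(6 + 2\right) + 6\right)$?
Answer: $\frac{112238}{9} \approx 12471.0$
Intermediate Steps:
$v = 158$
$q = - \frac{100}{9}$ ($q = -8 + \frac{0 - 2 \left(\left(6 + 2\right) + 6\right)}{9} = -8 + \frac{0 - 2 \left(8 + 6\right)}{9} = -8 + \frac{0 - 28}{9} = -8 + \frac{1}{9} \left(-28\right) = -8 - \frac{28}{9} = - \frac{100}{9} \approx -11.111$)
$q + 79 v = - \frac{100}{9} + 79 \cdot 158 = - \frac{100}{9} + 12482 = \frac{112238}{9}$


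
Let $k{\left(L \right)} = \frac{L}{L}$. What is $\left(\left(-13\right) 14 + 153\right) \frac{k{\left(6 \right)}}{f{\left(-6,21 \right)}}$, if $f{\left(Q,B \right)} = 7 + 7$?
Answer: $- \frac{29}{14} \approx -2.0714$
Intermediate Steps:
$f{\left(Q,B \right)} = 14$
$k{\left(L \right)} = 1$
$\left(\left(-13\right) 14 + 153\right) \frac{k{\left(6 \right)}}{f{\left(-6,21 \right)}} = \left(\left(-13\right) 14 + 153\right) 1 \cdot \frac{1}{14} = \left(-182 + 153\right) 1 \cdot \frac{1}{14} = \left(-29\right) \frac{1}{14} = - \frac{29}{14}$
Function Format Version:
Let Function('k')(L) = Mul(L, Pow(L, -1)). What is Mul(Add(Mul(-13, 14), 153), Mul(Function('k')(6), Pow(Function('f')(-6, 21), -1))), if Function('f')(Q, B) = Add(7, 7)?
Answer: Rational(-29, 14) ≈ -2.0714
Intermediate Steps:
Function('f')(Q, B) = 14
Function('k')(L) = 1
Mul(Add(Mul(-13, 14), 153), Mul(Function('k')(6), Pow(Function('f')(-6, 21), -1))) = Mul(Add(Mul(-13, 14), 153), Mul(1, Pow(14, -1))) = Mul(Add(-182, 153), Mul(1, Rational(1, 14))) = Mul(-29, Rational(1, 14)) = Rational(-29, 14)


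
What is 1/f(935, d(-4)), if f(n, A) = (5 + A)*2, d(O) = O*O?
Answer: 1/42 ≈ 0.023810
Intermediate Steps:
d(O) = O²
f(n, A) = 10 + 2*A
1/f(935, d(-4)) = 1/(10 + 2*(-4)²) = 1/(10 + 2*16) = 1/(10 + 32) = 1/42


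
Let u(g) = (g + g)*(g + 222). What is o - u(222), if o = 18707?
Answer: -178429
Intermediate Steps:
u(g) = 2*g*(222 + g) (u(g) = (2*g)*(222 + g) = 2*g*(222 + g))
o - u(222) = 18707 - 2*222*(222 + 222) = 18707 - 2*222*444 = 18707 - 1*197136 = 18707 - 197136 = -178429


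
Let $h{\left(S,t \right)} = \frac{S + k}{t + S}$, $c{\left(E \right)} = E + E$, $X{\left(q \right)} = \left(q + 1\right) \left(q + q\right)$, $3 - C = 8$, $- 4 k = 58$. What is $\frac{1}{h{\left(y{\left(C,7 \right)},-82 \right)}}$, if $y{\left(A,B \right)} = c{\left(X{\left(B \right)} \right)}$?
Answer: $\frac{284}{419} \approx 0.6778$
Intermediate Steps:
$k = - \frac{29}{2}$ ($k = \left(- \frac{1}{4}\right) 58 = - \frac{29}{2} \approx -14.5$)
$C = -5$ ($C = 3 - 8 = -5$)
$X{\left(q \right)} = 2 q \left(1 + q\right)$ ($X{\left(q \right)} = \left(1 + q\right) 2 q = 2 q \left(1 + q\right)$)
$c{\left(E \right)} = 2 E$
$y{\left(A,B \right)} = 4 B \left(1 + B\right)$ ($y{\left(A,B \right)} = 2 \cdot 2 B \left(1 + B\right) = 4 B \left(1 + B\right)$)
$h{\left(S,t \right)} = \frac{- \frac{29}{2} + S}{S + t}$ ($h{\left(S,t \right)} = \frac{S - \frac{29}{2}}{t + S} = \frac{- \frac{29}{2} + S}{S + t}$)
$\frac{1}{h{\left(y{\left(C,7 \right)},-82 \right)}} = \frac{1}{\frac{1}{4 \cdot 7 \left(1 + 7\right) - 82} \left(- \frac{29}{2} + 4 \cdot 7 \left(1 + 7\right)\right)} = \frac{1}{\frac{1}{4 \cdot 7 \cdot 8 - 82} \left(- \frac{29}{2} + 4 \cdot 7 \cdot 8\right)} = \frac{1}{\frac{1}{224 - 82} \left(- \frac{29}{2} + 224\right)} = \frac{1}{\frac{1}{142} \cdot \frac{419}{2}} = \frac{1}{\frac{419}{284}} = \frac{284}{419}$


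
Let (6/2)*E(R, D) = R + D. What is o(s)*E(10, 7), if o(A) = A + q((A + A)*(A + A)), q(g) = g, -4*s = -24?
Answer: 850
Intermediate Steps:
s = 6 (s = -¼*(-24) = 6)
E(R, D) = D/3 + R/3 (E(R, D) = (R + D)/3 = (D + R)/3 = D/3 + R/3)
o(A) = A + 4*A² (o(A) = A + (A + A)*(A + A) = A + (2*A)*(2*A) = A + 4*A²)
o(s)*E(10, 7) = (6*(1 + 4*6))*((⅓)*7 + (⅓)*10) = (6*(1 + 24))*(7/3 + 10/3) = (6*25)*(17/3) = 150*(17/3) = 850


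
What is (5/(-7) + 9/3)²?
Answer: 256/49 ≈ 5.2245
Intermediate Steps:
(5/(-7) + 9/3)² = (5*(-⅐) + 9*(⅓))² = (-5/7 + 3)² = (16/7)² = 256/49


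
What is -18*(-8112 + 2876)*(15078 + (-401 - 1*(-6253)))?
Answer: 1972610640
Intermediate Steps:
-18*(-8112 + 2876)*(15078 + (-401 - 1*(-6253))) = -(-94248)*(15078 + (-401 + 6253)) = -(-94248)*(15078 + 5852) = -(-94248)*20930 = -18*(-109589480) = 1972610640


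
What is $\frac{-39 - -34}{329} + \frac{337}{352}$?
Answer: $\frac{109113}{115808} \approx 0.94219$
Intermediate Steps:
$\frac{-39 - -34}{329} + \frac{337}{352} = \left(-39 + 34\right) \frac{1}{329} + 337 \cdot \frac{1}{352} = \left(-5\right) \frac{1}{329} + \frac{337}{352} = - \frac{5}{329} + \frac{337}{352} = \frac{109113}{115808}$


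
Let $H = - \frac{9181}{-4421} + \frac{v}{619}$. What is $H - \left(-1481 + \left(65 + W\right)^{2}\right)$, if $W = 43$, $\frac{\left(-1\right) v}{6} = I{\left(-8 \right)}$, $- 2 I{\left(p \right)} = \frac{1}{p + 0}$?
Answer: $- \frac{222888849887}{21892792} \approx -10181.0$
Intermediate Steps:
$I{\left(p \right)} = - \frac{1}{2 p}$ ($I{\left(p \right)} = - \frac{1}{2 \left(p + 0\right)} = - \frac{1}{2 p}$)
$v = - \frac{3}{8}$ ($v = - 6 \left(- \frac{1}{2 \left(-8\right)}\right) = - 6 \left(\left(- \frac{1}{2}\right) \left(- \frac{1}{8}\right)\right) = \left(-6\right) \frac{1}{16} = - \frac{3}{8} \approx -0.375$)
$H = \frac{45451049}{21892792}$ ($H = - \frac{9181}{-4421} - \frac{3}{8 \cdot 619} = \left(-9181\right) \left(- \frac{1}{4421}\right) - \frac{3}{4952} = \frac{9181}{4421} - \frac{3}{4952} = \frac{45451049}{21892792} \approx 2.0761$)
$H - \left(-1481 + \left(65 + W\right)^{2}\right) = \frac{45451049}{21892792} - \left(-1481 + \left(65 + 43\right)^{2}\right) = \frac{45451049}{21892792} - \left(-1481 + 108^{2}\right) = \frac{45451049}{21892792} - \left(-1481 + 11664\right) = \frac{45451049}{21892792} - 10183 = - \frac{222888849887}{21892792}$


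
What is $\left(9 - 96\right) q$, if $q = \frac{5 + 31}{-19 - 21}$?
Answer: $\frac{783}{10} \approx 78.3$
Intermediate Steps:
$q = - \frac{9}{10}$ ($q = \frac{36}{-40} = 36 \left(- \frac{1}{40}\right) = - \frac{9}{10} \approx -0.9$)
$\left(9 - 96\right) q = \left(9 - 96\right) \left(- \frac{9}{10}\right) = \left(-87\right) \left(- \frac{9}{10}\right) = \frac{783}{10}$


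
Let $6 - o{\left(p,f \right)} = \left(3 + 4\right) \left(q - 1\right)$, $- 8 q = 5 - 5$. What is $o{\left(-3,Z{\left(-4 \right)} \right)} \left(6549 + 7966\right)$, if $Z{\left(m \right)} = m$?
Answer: $188695$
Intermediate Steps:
$q = 0$ ($q = - \frac{5 - 5}{8} = \left(- \frac{1}{8}\right) 0 = 0$)
$o{\left(p,f \right)} = 13$ ($o{\left(p,f \right)} = 6 - \left(3 + 4\right) \left(0 - 1\right) = 6 - 7 \left(-1\right) = 6 - -7 = 6 + 7 = 13$)
$o{\left(-3,Z{\left(-4 \right)} \right)} \left(6549 + 7966\right) = 13 \left(6549 + 7966\right) = 13 \cdot 14515 = 188695$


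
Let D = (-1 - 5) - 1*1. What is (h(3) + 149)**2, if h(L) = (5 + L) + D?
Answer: 22500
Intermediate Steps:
D = -7 (D = -6 - 1 = -7)
h(L) = -2 + L (h(L) = (5 + L) - 7 = -2 + L)
(h(3) + 149)**2 = ((-2 + 3) + 149)**2 = (1 + 149)**2 = 150**2 = 22500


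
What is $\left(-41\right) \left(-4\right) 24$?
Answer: $3936$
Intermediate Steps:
$\left(-41\right) \left(-4\right) 24 = 164 \cdot 24 = 3936$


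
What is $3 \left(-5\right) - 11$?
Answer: $-26$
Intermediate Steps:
$3 \left(-5\right) - 11 = -15 - 11 = -26$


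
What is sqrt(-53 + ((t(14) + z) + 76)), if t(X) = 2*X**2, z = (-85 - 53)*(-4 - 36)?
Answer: sqrt(5935) ≈ 77.039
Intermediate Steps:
z = 5520 (z = -138*(-40) = 5520)
sqrt(-53 + ((t(14) + z) + 76)) = sqrt(-53 + ((2*14**2 + 5520) + 76)) = sqrt(-53 + ((2*196 + 5520) + 76)) = sqrt(-53 + ((392 + 5520) + 76)) = sqrt(-53 + (5912 + 76)) = sqrt(-53 + 5988) = sqrt(5935)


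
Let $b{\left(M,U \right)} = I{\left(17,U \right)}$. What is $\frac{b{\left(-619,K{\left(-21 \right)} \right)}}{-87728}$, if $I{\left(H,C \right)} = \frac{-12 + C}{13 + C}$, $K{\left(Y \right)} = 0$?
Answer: $\frac{3}{285116} \approx 1.0522 \cdot 10^{-5}$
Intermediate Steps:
$I{\left(H,C \right)} = \frac{-12 + C}{13 + C}$
$b{\left(M,U \right)} = \frac{-12 + U}{13 + U}$
$\frac{b{\left(-619,K{\left(-21 \right)} \right)}}{-87728} = \frac{\frac{1}{13 + 0} \left(-12 + 0\right)}{-87728} = \frac{1}{13} \left(-12\right) \left(- \frac{1}{87728}\right) = \left(- \frac{12}{13}\right) \left(- \frac{1}{87728}\right) = \frac{3}{285116}$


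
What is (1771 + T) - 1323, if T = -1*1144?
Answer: -696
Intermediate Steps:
T = -1144
(1771 + T) - 1323 = (1771 - 1144) - 1323 = 627 - 1323 = -696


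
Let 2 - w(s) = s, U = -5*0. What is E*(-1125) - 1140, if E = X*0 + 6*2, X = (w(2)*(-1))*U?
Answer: -14640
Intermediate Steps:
U = 0
w(s) = 2 - s
X = 0 (X = ((2 - 1*2)*(-1))*0 = ((2 - 2)*(-1))*0 = (0*(-1))*0 = 0*0 = 0)
E = 12 (E = 0*0 + 6*2 = 0 + 12 = 12)
E*(-1125) - 1140 = 12*(-1125) - 1140 = -13500 - 1140 = -14640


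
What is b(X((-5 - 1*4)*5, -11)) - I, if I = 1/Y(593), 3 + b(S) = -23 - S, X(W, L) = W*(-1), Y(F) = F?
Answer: -42104/593 ≈ -71.002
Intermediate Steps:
X(W, L) = -W
b(S) = -26 - S (b(S) = -3 + (-23 - S) = -26 - S)
I = 1/593 ≈ 0.0016863
b(X((-5 - 1*4)*5, -11)) - I = (-26 - (-1)*(-5 - 1*4)*5) - 1*1/593 = (-26 - (-1)*(-5 - 4)*5) - 1/593 = (-26 - (-1)*(-9*5)) - 1/593 = (-26 - (-1)*(-45)) - 1/593 = (-26 - 1*45) - 1/593 = (-26 - 45) - 1/593 = -71 - 1/593 = -42104/593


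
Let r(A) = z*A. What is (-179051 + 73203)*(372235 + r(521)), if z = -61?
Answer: -36036374992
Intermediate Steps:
r(A) = -61*A
(-179051 + 73203)*(372235 + r(521)) = (-179051 + 73203)*(372235 - 61*521) = -105848*(372235 - 31781) = -105848*340454 = -36036374992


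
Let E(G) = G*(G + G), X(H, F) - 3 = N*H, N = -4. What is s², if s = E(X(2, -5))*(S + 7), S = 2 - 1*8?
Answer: 2500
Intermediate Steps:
X(H, F) = 3 - 4*H
E(G) = 2*G² (E(G) = G*(2*G) = 2*G²)
S = -6 (S = 2 - 8 = -6)
s = 50 (s = (2*(3 - 4*2)²)*(-6 + 7) = (2*(3 - 8)²)*1 = (2*(-5)²)*1 = (2*25)*1 = 50*1 = 50)
s² = 50² = 2500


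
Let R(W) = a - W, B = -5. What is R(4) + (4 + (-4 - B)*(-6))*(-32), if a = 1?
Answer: 61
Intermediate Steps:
R(W) = 1 - W
R(4) + (4 + (-4 - B)*(-6))*(-32) = (1 - 1*4) + (4 + (-4 - 1*(-5))*(-6))*(-32) = (1 - 4) + (4 + (-4 + 5)*(-6))*(-32) = -3 + (4 + 1*(-6))*(-32) = -3 + (4 - 6)*(-32) = -3 - 2*(-32) = -3 + 64 = 61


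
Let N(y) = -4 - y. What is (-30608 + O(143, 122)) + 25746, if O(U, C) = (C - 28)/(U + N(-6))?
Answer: -704896/145 ≈ -4861.4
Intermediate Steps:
O(U, C) = (-28 + C)/(2 + U) (O(U, C) = (C - 28)/(U + (-4 - 1*(-6))) = (-28 + C)/(U + (-4 + 6)) = (-28 + C)/(U + 2) = (-28 + C)/(2 + U))
(-30608 + O(143, 122)) + 25746 = (-30608 + (-28 + 122)/(2 + 143)) + 25746 = (-30608 + 94/145) + 25746 = -4438066/145 + 25746 = -704896/145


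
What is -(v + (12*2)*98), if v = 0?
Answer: -2352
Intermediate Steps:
-(v + (12*2)*98) = -(0 + (12*2)*98) = -(0 + 24*98) = -(0 + 2352) = -1*2352 = -2352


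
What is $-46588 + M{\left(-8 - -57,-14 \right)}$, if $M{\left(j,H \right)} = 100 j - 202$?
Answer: $-41890$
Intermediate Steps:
$M{\left(j,H \right)} = -202 + 100 j$
$-46588 + M{\left(-8 - -57,-14 \right)} = -46588 - \left(202 - 100 \left(-8 - -57\right)\right) = -46588 - \left(202 - 100 \left(-8 + 57\right)\right) = -46588 + \left(-202 + 100 \cdot 49\right) = -46588 + \left(-202 + 4900\right) = -46588 + 4698 = -41890$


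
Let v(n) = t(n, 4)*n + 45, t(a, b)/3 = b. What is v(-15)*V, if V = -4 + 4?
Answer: 0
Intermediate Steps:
t(a, b) = 3*b
V = 0
v(n) = 45 + 12*n (v(n) = (3*4)*n + 45 = 12*n + 45 = 45 + 12*n)
v(-15)*V = (45 + 12*(-15))*0 = (45 - 180)*0 = -135*0 = 0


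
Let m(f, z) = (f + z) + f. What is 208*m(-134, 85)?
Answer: -38064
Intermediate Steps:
m(f, z) = z + 2*f
208*m(-134, 85) = 208*(85 + 2*(-134)) = 208*(85 - 268) = 208*(-183) = -38064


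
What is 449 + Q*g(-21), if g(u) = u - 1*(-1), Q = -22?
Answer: 889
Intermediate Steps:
g(u) = 1 + u (g(u) = u + 1 = 1 + u)
449 + Q*g(-21) = 449 - 22*(1 - 21) = 449 - 22*(-20) = 449 + 440 = 889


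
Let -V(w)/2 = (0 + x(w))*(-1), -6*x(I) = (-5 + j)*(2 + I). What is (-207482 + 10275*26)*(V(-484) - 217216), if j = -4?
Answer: -13047124216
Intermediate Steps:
x(I) = 3 + 3*I/2 (x(I) = -(-5 - 4)*(2 + I)/6 = -(-3)*(2 + I)/2 = -(-18 - 9*I)/6 = 3 + 3*I/2)
V(w) = 6 + 3*w (V(w) = -2*(0 + (3 + 3*w/2))*(-1) = -2*(3 + 3*w/2)*(-1) = -2*(-3 - 3*w/2) = 6 + 3*w)
(-207482 + 10275*26)*(V(-484) - 217216) = (-207482 + 10275*26)*((6 + 3*(-484)) - 217216) = (-207482 + 267150)*((6 - 1452) - 217216) = 59668*(-1446 - 217216) = 59668*(-218662) = -13047124216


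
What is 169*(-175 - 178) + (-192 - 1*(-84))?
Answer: -59765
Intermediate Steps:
169*(-175 - 178) + (-192 - 1*(-84)) = 169*(-353) + (-192 + 84) = -59657 - 108 = -59765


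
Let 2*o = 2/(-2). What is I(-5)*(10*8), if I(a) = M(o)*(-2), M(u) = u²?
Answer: -40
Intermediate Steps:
o = -½ (o = (2/(-2))/2 = (2*(-½))/2 = (½)*(-1) = -½ ≈ -0.50000)
I(a) = -½ (I(a) = (-½)²*(-2) = (¼)*(-2) = -½)
I(-5)*(10*8) = -5*8 = -½*80 = -40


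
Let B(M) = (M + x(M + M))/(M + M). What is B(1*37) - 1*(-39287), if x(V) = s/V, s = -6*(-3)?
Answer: 53784592/1369 ≈ 39288.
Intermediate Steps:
s = 18
x(V) = 18/V
B(M) = (M + 9/M)/(2*M) (B(M) = (M + 18/(M + M))/(M + M) = (M + 18/((2*M)))/((2*M)) = (M + 18*(1/(2*M)))*(1/(2*M)) = (M + 9/M)*(1/(2*M)) = (M + 9/M)/(2*M))
B(1*37) - 1*(-39287) = (9 + (1*37)²)/(2*(1*37)²) - 1*(-39287) = (½)*(9 + 37²)/37² + 39287 = (½)*(1/1369)*(9 + 1369) + 39287 = (½)*(1/1369)*1378 + 39287 = 689/1369 + 39287 = 53784592/1369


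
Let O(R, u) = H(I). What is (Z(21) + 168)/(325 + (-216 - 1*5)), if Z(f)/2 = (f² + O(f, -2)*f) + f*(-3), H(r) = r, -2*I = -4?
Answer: 126/13 ≈ 9.6923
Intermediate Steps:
I = 2 (I = -½*(-4) = 2)
O(R, u) = 2
Z(f) = -2*f + 2*f² (Z(f) = 2*((f² + 2*f) + f*(-3)) = 2*((f² + 2*f) - 3*f) = 2*(f² - f) = -2*f + 2*f²)
(Z(21) + 168)/(325 + (-216 - 1*5)) = (2*21*(-1 + 21) + 168)/(325 + (-216 - 1*5)) = (2*21*20 + 168)/(325 + (-216 - 5)) = (840 + 168)/(325 - 221) = 1008/104 = 1008*(1/104) = 126/13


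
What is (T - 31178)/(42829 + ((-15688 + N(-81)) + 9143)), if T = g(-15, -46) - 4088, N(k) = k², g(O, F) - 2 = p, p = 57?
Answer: -1853/2255 ≈ -0.82173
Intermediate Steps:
g(O, F) = 59 (g(O, F) = 2 + 57 = 59)
T = -4029 (T = 59 - 4088 = -4029)
(T - 31178)/(42829 + ((-15688 + N(-81)) + 9143)) = (-4029 - 31178)/(42829 + ((-15688 + (-81)²) + 9143)) = -35207/(42829 + ((-15688 + 6561) + 9143)) = -35207/(42829 + (-9127 + 9143)) = -35207/(42829 + 16) = -35207/42845 = -35207*1/42845 = -1853/2255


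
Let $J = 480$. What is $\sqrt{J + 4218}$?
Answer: $9 \sqrt{58} \approx 68.542$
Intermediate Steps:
$\sqrt{J + 4218} = \sqrt{480 + 4218} = \sqrt{4698} = 9 \sqrt{58}$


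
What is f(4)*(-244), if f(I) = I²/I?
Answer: -976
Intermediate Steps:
f(I) = I
f(4)*(-244) = 4*(-244) = -976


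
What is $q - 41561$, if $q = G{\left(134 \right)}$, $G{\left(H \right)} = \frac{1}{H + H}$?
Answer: $- \frac{11138347}{268} \approx -41561.0$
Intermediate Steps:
$G{\left(H \right)} = \frac{1}{2 H}$
$q = \frac{1}{268}$ ($q = \frac{1}{2 \cdot 134} = \frac{1}{2} \cdot \frac{1}{134} = \frac{1}{268} \approx 0.0037313$)
$q - 41561 = \frac{1}{268} - 41561 = - \frac{11138347}{268}$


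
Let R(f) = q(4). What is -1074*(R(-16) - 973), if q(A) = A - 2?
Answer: 1042854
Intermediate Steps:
q(A) = -2 + A
R(f) = 2 (R(f) = -2 + 4 = 2)
-1074*(R(-16) - 973) = -1074*(2 - 973) = -1074*(-971) = 1042854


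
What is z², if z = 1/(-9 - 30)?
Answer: 1/1521 ≈ 0.00065746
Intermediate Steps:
z = -1/39 (z = 1/(-39) = -1/39 ≈ -0.025641)
z² = (-1/39)² = 1/1521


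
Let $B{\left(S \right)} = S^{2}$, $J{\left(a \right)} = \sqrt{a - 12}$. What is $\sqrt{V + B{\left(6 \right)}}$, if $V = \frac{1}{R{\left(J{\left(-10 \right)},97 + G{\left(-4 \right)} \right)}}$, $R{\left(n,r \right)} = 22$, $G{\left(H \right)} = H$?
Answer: $\frac{\sqrt{17446}}{22} \approx 6.0038$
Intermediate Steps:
$J{\left(a \right)} = \sqrt{-12 + a}$
$V = \frac{1}{22} \approx 0.045455$
$\sqrt{V + B{\left(6 \right)}} = \sqrt{\frac{1}{22} + 6^{2}} = \sqrt{\frac{1}{22} + 36} = \sqrt{\frac{793}{22}} = \frac{\sqrt{17446}}{22}$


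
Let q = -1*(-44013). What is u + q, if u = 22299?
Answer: 66312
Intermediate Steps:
q = 44013
u + q = 22299 + 44013 = 66312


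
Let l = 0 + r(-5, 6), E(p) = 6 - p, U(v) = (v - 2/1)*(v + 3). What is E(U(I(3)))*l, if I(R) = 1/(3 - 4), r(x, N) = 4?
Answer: 48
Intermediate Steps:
I(R) = -1 (I(R) = 1/(-1) = -1)
U(v) = (-2 + v)*(3 + v) (U(v) = (v - 2*1)*(3 + v) = (v - 2)*(3 + v) = (-2 + v)*(3 + v))
l = 4 (l = 0 + 4 = 4)
E(U(I(3)))*l = (6 - (-6 - 1 + (-1)²))*4 = (6 - (-6 - 1 + 1))*4 = (6 - 1*(-6))*4 = (6 + 6)*4 = 12*4 = 48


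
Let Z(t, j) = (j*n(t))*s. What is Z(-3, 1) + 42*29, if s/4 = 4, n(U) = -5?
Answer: 1138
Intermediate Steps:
s = 16 (s = 4*4 = 16)
Z(t, j) = -80*j (Z(t, j) = (j*(-5))*16 = -5*j*16 = -80*j)
Z(-3, 1) + 42*29 = -80*1 + 42*29 = -80 + 1218 = 1138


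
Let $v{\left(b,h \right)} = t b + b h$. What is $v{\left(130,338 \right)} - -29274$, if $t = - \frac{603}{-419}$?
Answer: $\frac{30755056}{419} \approx 73401.0$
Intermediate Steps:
$t = \frac{603}{419}$ ($t = \left(-603\right) \left(- \frac{1}{419}\right) = \frac{603}{419} \approx 1.4391$)
$v{\left(b,h \right)} = \frac{603 b}{419} + b h$
$v{\left(130,338 \right)} - -29274 = \frac{1}{419} \cdot 130 \left(603 + 419 \cdot 338\right) - -29274 = \frac{1}{419} \cdot 130 \left(603 + 141622\right) + 29274 = \frac{1}{419} \cdot 130 \cdot 142225 + 29274 = \frac{18489250}{419} + 29274 = \frac{30755056}{419}$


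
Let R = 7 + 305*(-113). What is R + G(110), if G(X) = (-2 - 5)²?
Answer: -34409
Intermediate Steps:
G(X) = 49 (G(X) = (-7)² = 49)
R = -34458 (R = 7 - 34465 = -34458)
R + G(110) = -34458 + 49 = -34409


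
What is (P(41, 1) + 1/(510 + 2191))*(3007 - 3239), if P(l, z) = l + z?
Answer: -26318776/2701 ≈ -9744.1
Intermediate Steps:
(P(41, 1) + 1/(510 + 2191))*(3007 - 3239) = ((41 + 1) + 1/(510 + 2191))*(3007 - 3239) = (42 + 1/2701)*(-232) = (113443/2701)*(-232) = -26318776/2701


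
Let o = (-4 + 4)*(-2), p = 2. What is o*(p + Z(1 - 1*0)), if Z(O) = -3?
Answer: 0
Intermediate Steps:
o = 0 (o = 0*(-2) = 0)
o*(p + Z(1 - 1*0)) = 0*(2 - 3) = 0*(-1) = 0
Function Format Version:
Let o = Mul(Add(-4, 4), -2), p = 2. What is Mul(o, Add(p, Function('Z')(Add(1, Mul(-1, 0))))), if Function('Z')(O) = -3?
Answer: 0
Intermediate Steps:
o = 0 (o = Mul(0, -2) = 0)
Mul(o, Add(p, Function('Z')(Add(1, Mul(-1, 0))))) = Mul(0, Add(2, -3)) = Mul(0, -1) = 0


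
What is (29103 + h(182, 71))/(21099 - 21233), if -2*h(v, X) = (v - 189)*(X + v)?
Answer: -59977/268 ≈ -223.79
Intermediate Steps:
h(v, X) = -(-189 + v)*(X + v)/2 (h(v, X) = -(v - 189)*(X + v)/2 = -(-189 + v)*(X + v)/2)
(29103 + h(182, 71))/(21099 - 21233) = (29103 + (-½*182² + (189/2)*71 + (189/2)*182 - ½*71*182))/(21099 - 21233) = (29103 + (-½*33124 + 13419/2 + 17199 - 6461))/(-134) = (29103 + (-16562 + 13419/2 + 17199 - 6461))*(-1/134) = (29103 + 1771/2)*(-1/134) = (59977/2)*(-1/134) = -59977/268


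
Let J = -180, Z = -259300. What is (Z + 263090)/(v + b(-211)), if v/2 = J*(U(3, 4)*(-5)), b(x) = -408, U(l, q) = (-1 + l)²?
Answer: 1895/3396 ≈ 0.55801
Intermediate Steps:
v = 7200 (v = 2*(-180*(-1 + 3)²*(-5)) = 2*(-180*2²*(-5)) = 2*(-720*(-5)) = 2*(-180*(-20)) = 2*3600 = 7200)
(Z + 263090)/(v + b(-211)) = (-259300 + 263090)/(7200 - 408) = 3790/6792 = 3790*(1/6792) = 1895/3396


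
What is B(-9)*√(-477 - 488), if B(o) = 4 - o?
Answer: 13*I*√965 ≈ 403.84*I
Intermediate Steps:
B(-9)*√(-477 - 488) = (4 - 1*(-9))*√(-477 - 488) = (4 + 9)*√(-965) = 13*(I*√965) = 13*I*√965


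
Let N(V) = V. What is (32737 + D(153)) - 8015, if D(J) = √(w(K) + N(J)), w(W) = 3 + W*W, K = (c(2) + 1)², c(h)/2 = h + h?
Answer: 24722 + √6717 ≈ 24804.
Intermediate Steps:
c(h) = 4*h (c(h) = 2*(h + h) = 2*(2*h) = 4*h)
K = 81 (K = (4*2 + 1)² = (8 + 1)² = 9² = 81)
w(W) = 3 + W²
D(J) = √(6564 + J) (D(J) = √((3 + 81²) + J) = √((3 + 6561) + J) = √(6564 + J))
(32737 + D(153)) - 8015 = (32737 + √(6564 + 153)) - 8015 = (32737 + √6717) - 8015 = 24722 + √6717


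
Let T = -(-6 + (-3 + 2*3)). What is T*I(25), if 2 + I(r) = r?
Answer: 69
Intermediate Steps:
I(r) = -2 + r
T = 3 (T = -(-6 + (-3 + 6)) = -(-6 + 3) = -1*(-3) = 3)
T*I(25) = 3*(-2 + 25) = 3*23 = 69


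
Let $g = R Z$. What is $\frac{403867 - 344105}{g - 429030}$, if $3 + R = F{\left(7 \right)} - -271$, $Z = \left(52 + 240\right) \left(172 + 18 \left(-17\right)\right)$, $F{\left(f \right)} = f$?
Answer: $- \frac{29881}{5594615} \approx -0.005341$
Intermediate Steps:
$Z = -39128$ ($Z = 292 \left(172 - 306\right) = 292 \left(-134\right) = -39128$)
$R = 275$ ($R = -3 + \left(7 - -271\right) = -3 + \left(7 + 271\right) = -3 + 278 = 275$)
$g = -10760200$ ($g = 275 \left(-39128\right) = -10760200$)
$\frac{403867 - 344105}{g - 429030} = \frac{403867 - 344105}{-10760200 - 429030} = \frac{59762}{-11189230} = 59762 \left(- \frac{1}{11189230}\right) = - \frac{29881}{5594615}$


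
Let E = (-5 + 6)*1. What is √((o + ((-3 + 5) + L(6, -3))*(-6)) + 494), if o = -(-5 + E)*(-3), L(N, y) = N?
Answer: √434 ≈ 20.833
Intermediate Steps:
E = 1 (E = 1*1 = 1)
o = -12 (o = -(-5 + 1)*(-3) = -(-4)*(-3) = -1*12 = -12)
√((o + ((-3 + 5) + L(6, -3))*(-6)) + 494) = √((-12 + ((-3 + 5) + 6)*(-6)) + 494) = √((-12 + (2 + 6)*(-6)) + 494) = √((-12 + 8*(-6)) + 494) = √((-12 - 48) + 494) = √(-60 + 494) = √434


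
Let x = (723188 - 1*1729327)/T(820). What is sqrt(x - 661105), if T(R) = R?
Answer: I*sqrt(111338008995)/410 ≈ 813.84*I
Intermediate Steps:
x = -1006139/820 (x = (723188 - 1*1729327)/820 = (723188 - 1729327)*(1/820) = -1006139*1/820 = -1006139/820 ≈ -1227.0)
sqrt(x - 661105) = sqrt(-1006139/820 - 661105) = sqrt(-543112239/820) = I*sqrt(111338008995)/410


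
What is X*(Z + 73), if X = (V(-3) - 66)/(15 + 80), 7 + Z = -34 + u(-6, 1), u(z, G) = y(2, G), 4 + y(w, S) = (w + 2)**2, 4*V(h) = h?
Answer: -2937/95 ≈ -30.916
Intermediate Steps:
V(h) = h/4
y(w, S) = -4 + (2 + w)**2 (y(w, S) = -4 + (w + 2)**2 = -4 + (2 + w)**2)
u(z, G) = 12 (u(z, G) = 2*(4 + 2) = 2*6 = 12)
Z = -29 (Z = -7 + (-34 + 12) = -7 - 22 = -29)
X = -267/380 (X = ((1/4)*(-3) - 66)/(15 + 80) = (-3/4 - 66)/95 = -267/4*1/95 = -267/380 ≈ -0.70263)
X*(Z + 73) = -267*(-29 + 73)/380 = -267/380*44 = -2937/95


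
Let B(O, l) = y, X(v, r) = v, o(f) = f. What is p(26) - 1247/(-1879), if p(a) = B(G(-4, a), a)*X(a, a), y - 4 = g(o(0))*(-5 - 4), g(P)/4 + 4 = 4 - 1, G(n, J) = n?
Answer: 1955407/1879 ≈ 1040.7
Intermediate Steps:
g(P) = -4 (g(P) = -16 + 4*(4 - 1) = -16 + 4*3 = -16 + 12 = -4)
y = 40 (y = 4 - 4*(-5 - 4) = 4 - 4*(-9) = 4 + 36 = 40)
B(O, l) = 40
p(a) = 40*a
p(26) - 1247/(-1879) = 40*26 - 1247/(-1879) = 1040 - 1247*(-1/1879) = 1040 + 1247/1879 = 1955407/1879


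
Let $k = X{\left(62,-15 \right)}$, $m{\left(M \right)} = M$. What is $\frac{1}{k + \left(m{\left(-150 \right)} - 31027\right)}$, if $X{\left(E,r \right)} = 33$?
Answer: $- \frac{1}{31144} \approx -3.2109 \cdot 10^{-5}$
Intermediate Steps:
$k = 33$
$\frac{1}{k + \left(m{\left(-150 \right)} - 31027\right)} = \frac{1}{33 - 31177} = \frac{1}{-31144} = - \frac{1}{31144}$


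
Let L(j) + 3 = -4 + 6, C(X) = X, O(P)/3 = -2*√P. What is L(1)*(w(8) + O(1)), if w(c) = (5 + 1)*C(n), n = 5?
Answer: -24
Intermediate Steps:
O(P) = -6*√P (O(P) = 3*(-2*√P) = -6*√P)
w(c) = 30 (w(c) = (5 + 1)*5 = 6*5 = 30)
L(j) = -1 (L(j) = -3 + (-4 + 6) = -3 + 2 = -1)
L(1)*(w(8) + O(1)) = -(30 - 6*√1) = -(30 - 6*1) = -(30 - 6) = -1*24 = -24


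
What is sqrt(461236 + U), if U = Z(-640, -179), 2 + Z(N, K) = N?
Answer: 41*sqrt(274) ≈ 678.67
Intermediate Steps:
Z(N, K) = -2 + N
U = -642 (U = -2 - 640 = -642)
sqrt(461236 + U) = sqrt(461236 - 642) = sqrt(460594) = 41*sqrt(274)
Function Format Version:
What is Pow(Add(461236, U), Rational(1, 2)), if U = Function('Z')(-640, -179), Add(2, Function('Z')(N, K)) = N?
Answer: Mul(41, Pow(274, Rational(1, 2))) ≈ 678.67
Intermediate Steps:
Function('Z')(N, K) = Add(-2, N)
U = -642 (U = Add(-2, -640) = -642)
Pow(Add(461236, U), Rational(1, 2)) = Pow(Add(461236, -642), Rational(1, 2)) = Pow(460594, Rational(1, 2)) = Mul(41, Pow(274, Rational(1, 2)))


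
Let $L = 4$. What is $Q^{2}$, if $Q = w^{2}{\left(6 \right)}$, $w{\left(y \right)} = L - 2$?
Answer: $16$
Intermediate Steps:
$w{\left(y \right)} = 2$ ($w{\left(y \right)} = 4 - 2 = 2$)
$Q = 4$ ($Q = 2^{2} = 4$)
$Q^{2} = 4^{2} = 16$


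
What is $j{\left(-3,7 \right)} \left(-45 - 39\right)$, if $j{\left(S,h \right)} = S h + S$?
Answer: $2016$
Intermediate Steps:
$j{\left(S,h \right)} = S + S h$
$j{\left(-3,7 \right)} \left(-45 - 39\right) = - 3 \left(1 + 7\right) \left(-45 - 39\right) = \left(-3\right) 8 \left(-84\right) = \left(-24\right) \left(-84\right) = 2016$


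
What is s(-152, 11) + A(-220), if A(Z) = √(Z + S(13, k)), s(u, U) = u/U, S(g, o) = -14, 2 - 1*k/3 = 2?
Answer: -152/11 + 3*I*√26 ≈ -13.818 + 15.297*I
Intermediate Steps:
k = 0 (k = 6 - 3*2 = 6 - 6 = 0)
A(Z) = √(-14 + Z) (A(Z) = √(Z - 14) = √(-14 + Z))
s(-152, 11) + A(-220) = -152/11 + √(-14 - 220) = -152*1/11 + √(-234) = -152/11 + 3*I*√26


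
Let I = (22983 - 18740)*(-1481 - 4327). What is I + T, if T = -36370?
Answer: -24679714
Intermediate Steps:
I = -24643344 (I = 4243*(-5808) = -24643344)
I + T = -24643344 - 36370 = -24679714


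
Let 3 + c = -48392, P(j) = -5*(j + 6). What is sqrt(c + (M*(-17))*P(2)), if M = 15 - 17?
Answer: I*sqrt(49755) ≈ 223.06*I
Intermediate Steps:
P(j) = -30 - 5*j (P(j) = -5*(6 + j) = -30 - 5*j)
M = -2
c = -48395 (c = -3 - 48392 = -48395)
sqrt(c + (M*(-17))*P(2)) = sqrt(-48395 + (-2*(-17))*(-30 - 5*2)) = sqrt(-48395 + 34*(-30 - 10)) = sqrt(-48395 + 34*(-40)) = sqrt(-48395 - 1360) = sqrt(-49755) = I*sqrt(49755)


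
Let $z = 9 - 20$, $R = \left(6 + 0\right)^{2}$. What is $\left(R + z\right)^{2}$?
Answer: $625$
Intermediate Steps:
$R = 36$ ($R = 6^{2} = 36$)
$z = -11$ ($z = 9 - 20 = -11$)
$\left(R + z\right)^{2} = \left(36 - 11\right)^{2} = 25^{2} = 625$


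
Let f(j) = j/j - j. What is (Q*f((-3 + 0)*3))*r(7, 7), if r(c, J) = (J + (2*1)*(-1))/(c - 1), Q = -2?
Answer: -50/3 ≈ -16.667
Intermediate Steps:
f(j) = 1 - j
r(c, J) = (-2 + J)/(-1 + c) (r(c, J) = (J + 2*(-1))/(-1 + c) = (J - 2)/(-1 + c) = (-2 + J)/(-1 + c))
(Q*f((-3 + 0)*3))*r(7, 7) = (-2*(1 - (-3 + 0)*3))*((-2 + 7)/(-1 + 7)) = (-2*(1 - (-3)*3))*(5/6) = (-2*(1 - 1*(-9)))*((⅙)*5) = -2*(1 + 9)*(⅚) = -2*10*(⅚) = -20*⅚ = -50/3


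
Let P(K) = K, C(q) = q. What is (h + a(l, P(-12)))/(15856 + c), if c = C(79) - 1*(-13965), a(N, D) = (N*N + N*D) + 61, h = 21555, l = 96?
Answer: 1484/1495 ≈ 0.99264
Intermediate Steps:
a(N, D) = 61 + N² + D*N (a(N, D) = (N² + D*N) + 61 = 61 + N² + D*N)
c = 14044 (c = 79 - 1*(-13965) = 79 + 13965 = 14044)
(h + a(l, P(-12)))/(15856 + c) = (21555 + (61 + 96² - 12*96))/(15856 + 14044) = (21555 + (61 + 9216 - 1152))/29900 = (21555 + 8125)*(1/29900) = 29680*(1/29900) = 1484/1495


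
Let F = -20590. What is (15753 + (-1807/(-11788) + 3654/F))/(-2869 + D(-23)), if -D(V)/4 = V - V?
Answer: -65922108061/12006019060 ≈ -5.4908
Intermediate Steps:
D(V) = 0 (D(V) = -4*(V - V) = -4*0 = 0)
(15753 + (-1807/(-11788) + 3654/F))/(-2869 + D(-23)) = (15753 + (-1807/(-11788) + 3654/(-20590)))/(-2869 + 0) = (15753 + (-1807*(-1/11788) + 3654*(-1/20590)))/(-2869) = (15753 + (1807/11788 - 63/355))*(-1/2869) = (15753 - 101159/4184740)*(-1/2869) = (65922108061/4184740)*(-1/2869) = -65922108061/12006019060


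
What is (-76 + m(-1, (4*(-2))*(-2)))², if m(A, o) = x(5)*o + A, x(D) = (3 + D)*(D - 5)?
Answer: 5929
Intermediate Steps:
x(D) = (-5 + D)*(3 + D) (x(D) = (3 + D)*(-5 + D) = (-5 + D)*(3 + D))
m(A, o) = A (m(A, o) = (-15 + 5² - 2*5)*o + A = (-15 + 25 - 10)*o + A = 0*o + A = 0 + A = A)
(-76 + m(-1, (4*(-2))*(-2)))² = (-76 - 1)² = (-77)² = 5929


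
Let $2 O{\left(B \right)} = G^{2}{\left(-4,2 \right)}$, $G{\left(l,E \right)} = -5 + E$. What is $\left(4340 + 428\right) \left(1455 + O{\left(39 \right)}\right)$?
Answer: $6958896$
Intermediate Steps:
$O{\left(B \right)} = \frac{9}{2}$ ($O{\left(B \right)} = \frac{\left(-5 + 2\right)^{2}}{2} = \frac{\left(-3\right)^{2}}{2} = \frac{1}{2} \cdot 9 = \frac{9}{2}$)
$\left(4340 + 428\right) \left(1455 + O{\left(39 \right)}\right) = \left(4340 + 428\right) \left(1455 + \frac{9}{2}\right) = 4768 \cdot \frac{2919}{2} = 6958896$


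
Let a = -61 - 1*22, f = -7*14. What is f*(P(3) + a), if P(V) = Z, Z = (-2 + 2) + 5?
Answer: 7644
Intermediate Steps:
f = -98
Z = 5 (Z = 0 + 5 = 5)
P(V) = 5
a = -83 (a = -61 - 22 = -83)
f*(P(3) + a) = -98*(5 - 83) = -98*(-78) = 7644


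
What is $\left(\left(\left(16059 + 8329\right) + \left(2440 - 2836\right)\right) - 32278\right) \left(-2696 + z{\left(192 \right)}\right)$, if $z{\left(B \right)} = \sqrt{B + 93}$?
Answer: $22339056 - 8286 \sqrt{285} \approx 2.2199 \cdot 10^{7}$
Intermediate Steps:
$z{\left(B \right)} = \sqrt{93 + B}$
$\left(\left(\left(16059 + 8329\right) + \left(2440 - 2836\right)\right) - 32278\right) \left(-2696 + z{\left(192 \right)}\right) = \left(\left(\left(16059 + 8329\right) + \left(2440 - 2836\right)\right) - 32278\right) \left(-2696 + \sqrt{93 + 192}\right) = \left(\left(24388 + \left(2440 - 2836\right)\right) - 32278\right) \left(-2696 + \sqrt{285}\right) = \left(\left(24388 - 396\right) - 32278\right) \left(-2696 + \sqrt{285}\right) = \left(23992 - 32278\right) \left(-2696 + \sqrt{285}\right) = - 8286 \left(-2696 + \sqrt{285}\right) = 22339056 - 8286 \sqrt{285}$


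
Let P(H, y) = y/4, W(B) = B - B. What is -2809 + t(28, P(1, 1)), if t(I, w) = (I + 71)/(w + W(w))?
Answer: -2413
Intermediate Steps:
W(B) = 0
P(H, y) = y/4 (P(H, y) = y*(1/4) = y/4)
t(I, w) = (71 + I)/w (t(I, w) = (I + 71)/(w + 0) = (71 + I)/w)
-2809 + t(28, P(1, 1)) = -2809 + (71 + 28)/(((1/4)*1)) = -2809 + 99/(1/4) = -2809 + 4*99 = -2809 + 396 = -2413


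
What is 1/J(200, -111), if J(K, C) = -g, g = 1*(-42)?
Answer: 1/42 ≈ 0.023810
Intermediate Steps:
g = -42
J(K, C) = 42 (J(K, C) = -1*(-42) = 42)
1/J(200, -111) = 1/42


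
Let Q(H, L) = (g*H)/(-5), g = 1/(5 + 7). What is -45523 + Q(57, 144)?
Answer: -910479/20 ≈ -45524.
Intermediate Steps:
g = 1/12 ≈ 0.083333
Q(H, L) = -H/60 (Q(H, L) = (H/12)/(-5) = (H/12)*(-1/5) = -H/60)
-45523 + Q(57, 144) = -45523 - 1/60*57 = -45523 - 19/20 = -910479/20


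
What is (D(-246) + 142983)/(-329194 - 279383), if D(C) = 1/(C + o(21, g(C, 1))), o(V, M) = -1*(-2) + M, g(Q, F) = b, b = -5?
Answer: -35602766/151535673 ≈ -0.23495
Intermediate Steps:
g(Q, F) = -5
o(V, M) = 2 + M
D(C) = 1/(-3 + C) (D(C) = 1/(C + (2 - 5)) = 1/(C - 3) = 1/(-3 + C))
(D(-246) + 142983)/(-329194 - 279383) = (1/(-3 - 246) + 142983)/(-329194 - 279383) = (1/(-249) + 142983)/(-608577) = (-1/249 + 142983)*(-1/608577) = (35602766/249)*(-1/608577) = -35602766/151535673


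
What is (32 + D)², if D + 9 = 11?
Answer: 1156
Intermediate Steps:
D = 2 (D = -9 + 11 = 2)
(32 + D)² = (32 + 2)² = 34² = 1156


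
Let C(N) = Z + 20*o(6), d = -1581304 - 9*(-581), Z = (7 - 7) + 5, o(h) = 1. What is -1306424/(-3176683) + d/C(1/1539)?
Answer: -200266319945/3176683 ≈ -63043.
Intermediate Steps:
Z = 5 (Z = 0 + 5 = 5)
d = -1576075 (d = -1581304 - 1*(-5229) = -1581304 + 5229 = -1576075)
C(N) = 25 (C(N) = 5 + 20*1 = 5 + 20 = 25)
-1306424/(-3176683) + d/C(1/1539) = -1306424/(-3176683) - 1576075/25 = -1306424*(-1/3176683) - 1576075*1/25 = 1306424/3176683 - 63043 = -200266319945/3176683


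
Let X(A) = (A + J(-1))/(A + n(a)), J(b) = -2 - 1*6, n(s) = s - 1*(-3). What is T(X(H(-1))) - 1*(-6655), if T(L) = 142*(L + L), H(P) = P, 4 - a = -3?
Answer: 6371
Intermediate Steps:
a = 7 (a = 4 - 1*(-3) = 4 + 3 = 7)
n(s) = 3 + s (n(s) = s + 3 = 3 + s)
J(b) = -8 (J(b) = -2 - 6 = -8)
X(A) = (-8 + A)/(10 + A) (X(A) = (A - 8)/(A + (3 + 7)) = (-8 + A)/(A + 10) = (-8 + A)/(10 + A))
T(L) = 284*L (T(L) = 142*(2*L) = 284*L)
T(X(H(-1))) - 1*(-6655) = 284*((-8 - 1)/(10 - 1)) - 1*(-6655) = 284*(-9/9) + 6655 = 284*((1/9)*(-9)) + 6655 = 284*(-1) + 6655 = -284 + 6655 = 6371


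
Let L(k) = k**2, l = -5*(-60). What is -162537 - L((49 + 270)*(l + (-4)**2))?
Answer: -10161608953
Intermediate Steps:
l = 300
-162537 - L((49 + 270)*(l + (-4)**2)) = -162537 - ((49 + 270)*(300 + (-4)**2))**2 = -162537 - (319*(300 + 16))**2 = -162537 - (319*316)**2 = -162537 - 1*100804**2 = -162537 - 1*10161446416 = -162537 - 10161446416 = -10161608953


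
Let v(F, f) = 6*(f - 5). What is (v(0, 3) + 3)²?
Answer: 81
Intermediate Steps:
v(F, f) = -30 + 6*f (v(F, f) = 6*(-5 + f) = -30 + 6*f)
(v(0, 3) + 3)² = ((-30 + 6*3) + 3)² = ((-30 + 18) + 3)² = (-12 + 3)² = (-9)² = 81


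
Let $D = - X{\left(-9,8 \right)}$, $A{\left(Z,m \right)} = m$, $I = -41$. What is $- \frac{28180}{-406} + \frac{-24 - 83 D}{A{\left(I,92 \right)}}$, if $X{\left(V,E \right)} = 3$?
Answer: $\frac{1341955}{18676} \approx 71.854$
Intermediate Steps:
$D = -3$ ($D = \left(-1\right) 3 = -3$)
$- \frac{28180}{-406} + \frac{-24 - 83 D}{A{\left(I,92 \right)}} = - \frac{28180}{-406} + \frac{-24 - -249}{92} = \left(-28180\right) \left(- \frac{1}{406}\right) + \left(-24 + 249\right) \frac{1}{92} = \frac{14090}{203} + 225 \cdot \frac{1}{92} = \frac{14090}{203} + \frac{225}{92} = \frac{1341955}{18676}$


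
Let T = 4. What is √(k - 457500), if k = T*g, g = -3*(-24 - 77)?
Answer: 28*I*√582 ≈ 675.49*I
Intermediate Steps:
g = 303 (g = -3*(-101) = 303)
k = 1212 (k = 4*303 = 1212)
√(k - 457500) = √(1212 - 457500) = √(-456288) = 28*I*√582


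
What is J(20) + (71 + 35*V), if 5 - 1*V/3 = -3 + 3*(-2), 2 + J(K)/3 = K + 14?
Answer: 1637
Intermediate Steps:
J(K) = 36 + 3*K (J(K) = -6 + 3*(K + 14) = -6 + 3*(14 + K) = -6 + (42 + 3*K) = 36 + 3*K)
V = 42 (V = 15 - 3*(-3 + 3*(-2)) = 15 - 3*(-3 - 6) = 15 - 3*(-9) = 15 + 27 = 42)
J(20) + (71 + 35*V) = (36 + 3*20) + (71 + 35*42) = (36 + 60) + (71 + 1470) = 96 + 1541 = 1637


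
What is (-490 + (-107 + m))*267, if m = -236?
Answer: -222411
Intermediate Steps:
(-490 + (-107 + m))*267 = (-490 + (-107 - 236))*267 = (-490 - 343)*267 = -833*267 = -222411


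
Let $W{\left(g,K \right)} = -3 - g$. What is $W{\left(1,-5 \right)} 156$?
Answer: $-624$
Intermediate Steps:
$W{\left(1,-5 \right)} 156 = \left(-3 - 1\right) 156 = \left(-4\right) 156 = -624$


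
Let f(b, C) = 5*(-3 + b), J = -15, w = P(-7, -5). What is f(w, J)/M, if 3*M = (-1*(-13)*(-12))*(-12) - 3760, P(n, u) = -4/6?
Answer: 55/1888 ≈ 0.029131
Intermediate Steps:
P(n, u) = -2/3 (P(n, u) = -4*1/6 = -2/3)
w = -2/3 ≈ -0.66667
f(b, C) = -15 + 5*b
M = -1888/3 (M = ((-1*(-13)*(-12))*(-12) - 3760)/3 = ((13*(-12))*(-12) - 3760)/3 = (-156*(-12) - 3760)/3 = (1872 - 3760)/3 = (1/3)*(-1888) = -1888/3 ≈ -629.33)
f(w, J)/M = (-15 + 5*(-2/3))/(-1888/3) = (-15 - 10/3)*(-3/1888) = -55/3*(-3/1888) = 55/1888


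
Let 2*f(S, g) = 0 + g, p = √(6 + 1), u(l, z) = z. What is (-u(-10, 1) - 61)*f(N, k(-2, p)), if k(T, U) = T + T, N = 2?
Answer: 124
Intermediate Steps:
p = √7 ≈ 2.6458
k(T, U) = 2*T
f(S, g) = g/2 (f(S, g) = (0 + g)/2 = g/2)
(-u(-10, 1) - 61)*f(N, k(-2, p)) = (-1*1 - 61)*((2*(-2))/2) = (-1 - 61)*((½)*(-4)) = -62*(-2) = 124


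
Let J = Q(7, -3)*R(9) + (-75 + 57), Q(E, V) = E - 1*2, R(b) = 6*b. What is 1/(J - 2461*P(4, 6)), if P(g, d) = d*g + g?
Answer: -1/68656 ≈ -1.4565e-5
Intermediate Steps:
P(g, d) = g + d*g
Q(E, V) = -2 + E (Q(E, V) = E - 2 = -2 + E)
J = 252 (J = (-2 + 7)*(6*9) + (-75 + 57) = 5*54 - 18 = 270 - 18 = 252)
1/(J - 2461*P(4, 6)) = 1/(252 - 9844*(1 + 6)) = 1/(252 - 9844*7) = 1/(252 - 2461*28) = 1/(252 - 68908) = 1/(-68656) = -1/68656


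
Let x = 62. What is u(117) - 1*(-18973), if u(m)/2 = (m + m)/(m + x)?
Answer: 3396635/179 ≈ 18976.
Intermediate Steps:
u(m) = 4*m/(62 + m) (u(m) = 2*((m + m)/(m + 62)) = 2*((2*m)/(62 + m)) = 2*(2*m/(62 + m)) = 4*m/(62 + m))
u(117) - 1*(-18973) = 4*117/(62 + 117) - 1*(-18973) = 4*117/179 + 18973 = 4*117*(1/179) + 18973 = 468/179 + 18973 = 3396635/179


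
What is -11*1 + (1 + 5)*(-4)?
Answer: -35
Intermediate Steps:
-11*1 + (1 + 5)*(-4) = -11 + 6*(-4) = -11 - 24 = -35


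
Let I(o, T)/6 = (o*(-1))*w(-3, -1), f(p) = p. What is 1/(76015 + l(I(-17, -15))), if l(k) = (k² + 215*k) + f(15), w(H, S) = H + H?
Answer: 1/318994 ≈ 3.1349e-6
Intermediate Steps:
w(H, S) = 2*H
I(o, T) = 36*o (I(o, T) = 6*((o*(-1))*(2*(-3))) = 6*(-o*(-6)) = 6*(6*o) = 36*o)
l(k) = 15 + k² + 215*k (l(k) = (k² + 215*k) + 15 = 15 + k² + 215*k)
1/(76015 + l(I(-17, -15))) = 1/(76015 + (15 + (36*(-17))² + 215*(36*(-17)))) = 1/(76015 + (15 + (-612)² + 215*(-612))) = 1/(76015 + (15 + 374544 - 131580)) = 1/(76015 + 242979) = 1/318994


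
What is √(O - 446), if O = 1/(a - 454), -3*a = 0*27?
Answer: I*√91928190/454 ≈ 21.119*I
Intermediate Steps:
a = 0 (a = -0*27 = -⅓*0 = 0)
O = -1/454 (O = 1/(0 - 454) = 1/(-454) = -1/454 ≈ -0.0022026)
√(O - 446) = √(-1/454 - 446) = √(-202485/454) = I*√91928190/454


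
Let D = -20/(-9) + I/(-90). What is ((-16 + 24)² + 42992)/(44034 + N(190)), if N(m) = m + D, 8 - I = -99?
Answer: 1291680/1326751 ≈ 0.97357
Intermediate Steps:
I = 107 (I = 8 - 1*(-99) = 8 + 99 = 107)
D = 31/30 (D = -20/(-9) + 107/(-90) = -20*(-⅑) + 107*(-1/90) = 20/9 - 107/90 = 31/30 ≈ 1.0333)
N(m) = 31/30 + m (N(m) = m + 31/30 = 31/30 + m)
((-16 + 24)² + 42992)/(44034 + N(190)) = ((-16 + 24)² + 42992)/(44034 + (31/30 + 190)) = (8² + 42992)/(44034 + 5731/30) = (64 + 42992)/(1326751/30) = 43056*(30/1326751) = 1291680/1326751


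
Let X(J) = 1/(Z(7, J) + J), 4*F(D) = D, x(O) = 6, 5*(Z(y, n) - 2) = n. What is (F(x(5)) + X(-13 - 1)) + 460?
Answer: 17073/37 ≈ 461.43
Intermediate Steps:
Z(y, n) = 2 + n/5
F(D) = D/4
X(J) = 1/(2 + 6*J/5) (X(J) = 1/((2 + J/5) + J) = 1/(2 + 6*J/5))
(F(x(5)) + X(-13 - 1)) + 460 = ((¼)*6 + 5/(2*(5 + 3*(-13 - 1)))) + 460 = (3/2 + 5/(2*(5 + 3*(-14)))) + 460 = (3/2 + 5/(2*(5 - 42))) + 460 = (3/2 + (5/2)/(-37)) + 460 = (3/2 + (5/2)*(-1/37)) + 460 = (3/2 - 5/74) + 460 = 53/37 + 460 = 17073/37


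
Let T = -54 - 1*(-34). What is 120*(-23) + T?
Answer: -2780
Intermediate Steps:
T = -20 (T = -54 + 34 = -20)
120*(-23) + T = 120*(-23) - 20 = -2760 - 20 = -2780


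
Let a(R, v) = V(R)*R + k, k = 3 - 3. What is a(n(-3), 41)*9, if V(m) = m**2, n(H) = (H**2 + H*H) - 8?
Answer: 9000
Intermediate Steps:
k = 0
n(H) = -8 + 2*H**2 (n(H) = (H**2 + H**2) - 8 = 2*H**2 - 8 = -8 + 2*H**2)
a(R, v) = R**3 (a(R, v) = R**2*R + 0 = R**3 + 0 = R**3)
a(n(-3), 41)*9 = (-8 + 2*(-3)**2)**3*9 = (-8 + 2*9)**3*9 = (-8 + 18)**3*9 = 10**3*9 = 1000*9 = 9000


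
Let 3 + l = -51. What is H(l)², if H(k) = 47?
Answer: 2209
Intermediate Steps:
l = -54 (l = -3 - 51 = -54)
H(l)² = 47² = 2209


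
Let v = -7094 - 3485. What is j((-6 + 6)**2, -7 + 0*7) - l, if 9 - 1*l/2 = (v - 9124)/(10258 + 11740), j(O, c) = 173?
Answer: 99126/647 ≈ 153.21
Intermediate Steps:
v = -10579
l = 12805/647 (l = 18 - 2*(-10579 - 9124)/(10258 + 11740) = 18 - (-39406)/21998 = 18 - 2*(-1159/1294) = 18 + 1159/647 = 12805/647 ≈ 19.791)
j((-6 + 6)**2, -7 + 0*7) - l = 173 - 1*12805/647 = 173 - 12805/647 = 99126/647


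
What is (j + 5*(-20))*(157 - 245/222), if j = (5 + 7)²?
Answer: 761398/111 ≈ 6859.4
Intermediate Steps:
j = 144 (j = 12² = 144)
(j + 5*(-20))*(157 - 245/222) = (144 + 5*(-20))*(157 - 245/222) = (144 - 100)*(157 - 245/222) = 44*(157 - 1*245/222) = 44*(157 - 245/222) = 44*(34609/222) = 761398/111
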